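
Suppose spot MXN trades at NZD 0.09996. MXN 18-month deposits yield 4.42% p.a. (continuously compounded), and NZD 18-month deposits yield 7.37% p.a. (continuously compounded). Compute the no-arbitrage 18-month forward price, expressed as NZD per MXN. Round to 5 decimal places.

T = 18/12 years.
Growth of 1 NZD over T: e^(0.0737×18/12) = 1.1168922.
MXN accumulates by e^(0.0442×18/12) = 1.0685472.
So F = 0.09996 × 1.1168922 / 1.0685472 = 0.1044826 (NZD/MXN).

0.10448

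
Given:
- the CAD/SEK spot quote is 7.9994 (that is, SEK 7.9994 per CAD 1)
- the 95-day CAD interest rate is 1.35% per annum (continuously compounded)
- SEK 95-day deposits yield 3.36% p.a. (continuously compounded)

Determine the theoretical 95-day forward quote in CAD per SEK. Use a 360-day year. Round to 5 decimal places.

0.12435

T = 95/360 years.
SEK growth factor: e^(0.0336×95/360) = 1.0089061.
Growth of 1 CAD over T: e^(0.0135×95/360) = 1.0035689.
CIP: F = S · (grow SEK)/(grow CAD) = 7.9994 × 1.0089061/1.0035689 = 8.041943 SEK per CAD.
Invert for CAD per SEK: 1 / 8.041943 = 0.12435.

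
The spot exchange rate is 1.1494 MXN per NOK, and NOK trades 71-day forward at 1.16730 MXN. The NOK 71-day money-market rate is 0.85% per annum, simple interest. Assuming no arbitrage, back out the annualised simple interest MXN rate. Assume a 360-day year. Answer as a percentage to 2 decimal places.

T = 71/360 years.
F/S = 1.1673/1.1494 = 1.0155733 = (growth of MXN) / (growth of NOK).
NOK growth factor: 1 + 0.0085×71/360 = 1.0016764.
So the MXN growth factor = 1.0172758.
(1.0172758 − 1)/T = 0.087596, i.e. 8.76%.

8.76%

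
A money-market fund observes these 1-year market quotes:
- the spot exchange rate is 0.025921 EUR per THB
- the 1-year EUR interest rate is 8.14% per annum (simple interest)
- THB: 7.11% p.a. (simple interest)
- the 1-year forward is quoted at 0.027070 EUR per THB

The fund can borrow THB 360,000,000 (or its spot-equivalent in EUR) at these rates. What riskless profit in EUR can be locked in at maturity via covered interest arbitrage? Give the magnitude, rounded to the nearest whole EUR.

T = 1 year.
Keep in THB, deliver into the forward: 360,000,000·1.071100·0.027070 = EUR 10,438,083.72.
Swap to EUR now, deposit: 360,000,000·0.025921·1.081400 = EUR 10,091,148.98.
The quoted forward overvalues THB, so borrow EUR, buy THB at spot, deposit the THB at 7.11%, and sell the proceeds forward at 0.027070.
The gap between the two covered legs is EUR 346,935.

EUR 346,935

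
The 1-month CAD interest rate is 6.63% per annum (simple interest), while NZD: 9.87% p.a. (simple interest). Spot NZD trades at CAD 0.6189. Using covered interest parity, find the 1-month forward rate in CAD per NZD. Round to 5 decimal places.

T = 1/12 years.
CAD accumulates by 1 + 0.0663×1/12 = 1.005525.
Growth of 1 NZD over T: 1 + 0.0987×1/12 = 1.008225.
CIP: F = S · (grow CAD)/(grow NZD) = 0.6189 × 1.005525/1.008225 = 0.6172426 CAD per NZD.

0.61724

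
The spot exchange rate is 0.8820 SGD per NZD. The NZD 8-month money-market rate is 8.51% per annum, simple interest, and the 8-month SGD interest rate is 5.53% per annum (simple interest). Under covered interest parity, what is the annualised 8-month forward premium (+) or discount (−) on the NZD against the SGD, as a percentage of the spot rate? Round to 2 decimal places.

-2.82%

T = 8/12 years.
F = S · g_SGD/g_NZD = 0.882 × 1.0368667/1.0567333 = 0.8654184.
(F − S)/S ÷ T = (0.8654184 − 0.882)/0.882/(8/12) = -0.028200 → -2.82%.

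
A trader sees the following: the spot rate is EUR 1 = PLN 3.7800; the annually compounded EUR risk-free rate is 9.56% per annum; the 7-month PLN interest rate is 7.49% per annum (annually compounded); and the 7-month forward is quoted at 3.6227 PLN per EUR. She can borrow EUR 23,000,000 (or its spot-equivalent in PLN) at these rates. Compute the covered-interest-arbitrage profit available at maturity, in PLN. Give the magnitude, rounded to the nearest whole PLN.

T = 7/12 years.
Route A — deposit EUR, sell forward: 23,000,000 × 1.0547034026 × 3.6227 = PLN 87,880,102.38.
Route B — convert at spot, deposit PLN: 23,000,000 × 3.7800 × 1.0430329703 = PLN 90,681,286.44.
The quoted forward undervalues EUR, so borrow EUR, convert to PLN at spot, deposit the PLN at 7.49%, and buy EUR forward at 3.6227 to cover the loan.
The gap between the two covered legs is PLN 2,801,184.

PLN 2,801,184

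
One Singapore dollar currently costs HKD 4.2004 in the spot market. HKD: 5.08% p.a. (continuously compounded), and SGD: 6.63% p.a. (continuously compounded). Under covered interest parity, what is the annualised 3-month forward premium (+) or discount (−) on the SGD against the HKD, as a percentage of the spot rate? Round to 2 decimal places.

-1.55%

T = 3/12 years.
CIP forward (HKD per SGD) = 4.2004 × 1.012781/1.0167131 = 4.1841551.
Annualised premium = (F − S)/S × (1/T) = (4.1841551 − 4.2004)/4.2004 ÷ (3/12) = -1.55%.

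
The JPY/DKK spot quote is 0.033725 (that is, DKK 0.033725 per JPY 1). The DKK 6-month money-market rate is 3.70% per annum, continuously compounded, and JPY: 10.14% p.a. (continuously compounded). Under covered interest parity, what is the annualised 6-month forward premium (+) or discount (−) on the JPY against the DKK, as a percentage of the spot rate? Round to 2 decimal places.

T = 6/12 years.
CIP forward (DKK per JPY) = 0.033725 × 1.0186722/1.0520072 = 0.032656354.
Annualised premium = (F − S)/S × (1/T) = (0.032656354 − 0.033725)/0.033725 ÷ (6/12) = -6.34%.

-6.34%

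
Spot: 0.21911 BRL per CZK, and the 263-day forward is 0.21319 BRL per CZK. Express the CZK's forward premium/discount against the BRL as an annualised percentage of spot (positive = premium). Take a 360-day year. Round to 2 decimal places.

-3.70%

T = 263/360 years.
(F − S)/S = (0.21319 − 0.21911)/0.21911 = -0.0270184.
Annualise by dividing by T: -0.0270184 / (263/360) = -0.036983 → -3.70%.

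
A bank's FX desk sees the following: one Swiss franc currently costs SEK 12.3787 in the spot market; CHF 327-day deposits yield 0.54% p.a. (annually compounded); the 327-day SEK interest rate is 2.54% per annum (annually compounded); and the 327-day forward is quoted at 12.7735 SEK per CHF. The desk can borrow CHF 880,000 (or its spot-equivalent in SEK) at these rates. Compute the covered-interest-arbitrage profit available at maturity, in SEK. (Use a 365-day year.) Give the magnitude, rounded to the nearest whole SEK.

T = 327/365 years.
Invest the CHF and cover forward: 880,000 × 1.004836451 × 12.7735 = SEK 11,295,045.00.
Convert at spot and invest in SEK: 880,000 × 12.3787 × 1.0227258067 = SEK 11,140,814.03.
The quoted forward overvalues CHF, so borrow SEK, buy CHF at spot, deposit the CHF at 0.54%, and sell the proceeds forward at 12.7735.
Arbitrage profit = |11,295,045.00 − 11,140,814.03| = SEK 154,231.

SEK 154,231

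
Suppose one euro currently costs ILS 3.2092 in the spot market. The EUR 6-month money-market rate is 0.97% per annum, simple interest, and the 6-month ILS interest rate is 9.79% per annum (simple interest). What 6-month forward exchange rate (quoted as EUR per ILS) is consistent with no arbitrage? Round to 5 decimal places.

T = 6/12 years.
ILS growth factor: 1 + 0.0979×6/12 = 1.048950.
EUR growth factor: 1 + 0.0097×6/12 = 1.004850.
So F = 3.2092 × 1.048950 / 1.004850 = 3.350043 (ILS/EUR).
Quoted the other way: 1/3.350043 = 0.29850 EUR per ILS.

0.29850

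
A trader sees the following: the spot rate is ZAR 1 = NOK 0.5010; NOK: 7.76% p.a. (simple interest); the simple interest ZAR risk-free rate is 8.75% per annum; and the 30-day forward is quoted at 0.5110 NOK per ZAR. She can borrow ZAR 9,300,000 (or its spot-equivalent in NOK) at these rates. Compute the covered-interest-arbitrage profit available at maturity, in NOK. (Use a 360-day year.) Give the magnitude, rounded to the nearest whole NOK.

T = 30/360 years.
Invest the ZAR and cover forward: 9,300,000 × 1.007291667 × 0.5110 = NOK 4,786,952.19.
Convert at spot and invest in NOK: 9,300,000 × 0.5010 × 1.006466667 = NOK 4,689,430.14.
The quoted forward overvalues ZAR, so borrow NOK, buy ZAR at spot, deposit the ZAR at 8.75%, and sell the proceeds forward at 0.5110.
The gap between the two covered legs is NOK 97,522.

NOK 97,522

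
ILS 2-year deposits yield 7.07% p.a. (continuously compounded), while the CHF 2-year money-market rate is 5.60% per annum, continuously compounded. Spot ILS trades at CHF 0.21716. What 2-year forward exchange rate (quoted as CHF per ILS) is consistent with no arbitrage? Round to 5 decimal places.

T = 2 years.
CHF accumulates by e^(0.0560×2) = 1.1185129.
Growth of 1 ILS over T: e^(0.0707×2) = 1.1518853.
So F = 0.21716 × 1.1185129 / 1.1518853 = 0.2108684 (CHF/ILS).

0.21087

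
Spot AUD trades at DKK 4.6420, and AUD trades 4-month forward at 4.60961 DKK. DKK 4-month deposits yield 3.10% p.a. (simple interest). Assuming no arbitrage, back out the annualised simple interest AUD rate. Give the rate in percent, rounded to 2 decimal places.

5.23%

T = 4/12 years.
By CIP, F/S equals the DKK-to-AUD growth ratio: 4.60961/4.642 = 0.9930224.
The DKK side grows by 1 + 0.0310×4/12 = 1.0103333.
Hence g_AUD = 1.0174325.
r = (1.0174325 − 1)/(4/12) = 0.052297 → 5.23%.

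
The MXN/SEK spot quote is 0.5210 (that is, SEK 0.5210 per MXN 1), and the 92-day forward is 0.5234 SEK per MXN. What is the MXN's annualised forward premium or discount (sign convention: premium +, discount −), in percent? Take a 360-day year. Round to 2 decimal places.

+1.80%

T = 92/360 years.
Period premium: (0.5234 − 0.521)/0.521 = 0.0046065.
×(1/T) gives 1.80% p.a.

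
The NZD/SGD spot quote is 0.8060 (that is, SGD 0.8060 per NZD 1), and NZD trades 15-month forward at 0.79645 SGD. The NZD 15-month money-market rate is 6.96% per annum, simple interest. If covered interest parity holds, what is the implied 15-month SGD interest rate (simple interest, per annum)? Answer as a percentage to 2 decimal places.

5.93%

T = 15/12 years.
F/S = 0.79645/0.806 = 0.9881514 = (growth of SGD) / (growth of NZD).
NZD growth factor: 1 + 0.0696×15/12 = 1.087000.
That pins the SGD growth at 1.0741206.
r = (1.0741206 − 1)/(15/12) = 0.059296 → 5.93%.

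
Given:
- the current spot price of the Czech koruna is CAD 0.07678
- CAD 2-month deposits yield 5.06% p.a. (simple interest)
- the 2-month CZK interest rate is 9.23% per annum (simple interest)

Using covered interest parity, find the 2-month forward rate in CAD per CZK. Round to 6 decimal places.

T = 2/12 years.
CAD accumulates by 1 + 0.0506×2/12 = 1.0084333.
CZK accumulates by 1 + 0.0923×2/12 = 1.0153833.
So F = 0.07678 × 1.0084333 / 1.0153833 = 0.07625446 (CAD/CZK).

0.076254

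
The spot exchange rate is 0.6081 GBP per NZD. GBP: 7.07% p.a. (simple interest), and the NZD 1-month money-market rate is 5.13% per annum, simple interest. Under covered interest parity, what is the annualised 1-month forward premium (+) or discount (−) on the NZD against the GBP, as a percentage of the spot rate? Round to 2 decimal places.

T = 1/12 years.
F = S · g_GBP/g_NZD = 0.6081 × 1.0058917/1.004275 = 0.6090789.
(F − S)/S ÷ T = (0.6090789 − 0.6081)/0.6081/(1/12) = 0.019317 → 1.93%.

+1.93%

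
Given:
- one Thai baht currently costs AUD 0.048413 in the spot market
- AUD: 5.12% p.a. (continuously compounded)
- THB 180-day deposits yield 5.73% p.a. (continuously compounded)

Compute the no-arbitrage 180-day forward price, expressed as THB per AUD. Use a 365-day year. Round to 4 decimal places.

T = 180/365 years.
Growth of 1 AUD over T: e^(0.0512×180/365) = 1.02557078.
THB growth factor: e^(0.0573×180/365) = 1.02866057.
So F = 0.048413 × 1.02557078 / 1.02866057 = 0.048267582 (AUD/THB).
Quoted the other way: 1/0.048267582 = 20.7178 THB per AUD.

20.7178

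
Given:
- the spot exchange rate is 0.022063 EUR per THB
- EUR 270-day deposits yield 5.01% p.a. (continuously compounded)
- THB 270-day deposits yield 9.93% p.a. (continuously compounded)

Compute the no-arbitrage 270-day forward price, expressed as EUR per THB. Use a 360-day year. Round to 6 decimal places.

T = 270/360 years.
Growth of 1 EUR over T: e^(0.0501×270/360) = 1.0382899.
THB growth factor: e^(0.0993×270/360) = 1.0773184.
Forward (EUR per THB) = 0.022063 × 1.0382899 / 1.0773184 = 0.02126371.

0.021264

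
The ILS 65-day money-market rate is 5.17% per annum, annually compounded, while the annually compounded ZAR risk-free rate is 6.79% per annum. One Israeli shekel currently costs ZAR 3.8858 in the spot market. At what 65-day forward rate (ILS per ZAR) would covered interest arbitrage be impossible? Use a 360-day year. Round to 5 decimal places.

T = 65/360 years.
Growth of 1 ZAR over T: (1 + 0.0679)^(65/360) = 1.0119321.
Growth of 1 ILS over T: (1 + 0.0517)^(65/360) = 1.009143.
CIP: F = S · (grow ZAR)/(grow ILS) = 3.8858 × 1.0119321/1.009143 = 3.896540 ZAR per ILS.
Quoted the other way: 1/3.896540 = 0.25664 ILS per ZAR.

0.25664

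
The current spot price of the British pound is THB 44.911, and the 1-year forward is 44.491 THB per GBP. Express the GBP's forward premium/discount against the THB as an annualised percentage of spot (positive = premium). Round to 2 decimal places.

-0.94%

T = 1 year.
(F − S)/S = (44.491 − 44.911)/44.911 = -0.0093518.
×(1/T) gives -0.94% p.a.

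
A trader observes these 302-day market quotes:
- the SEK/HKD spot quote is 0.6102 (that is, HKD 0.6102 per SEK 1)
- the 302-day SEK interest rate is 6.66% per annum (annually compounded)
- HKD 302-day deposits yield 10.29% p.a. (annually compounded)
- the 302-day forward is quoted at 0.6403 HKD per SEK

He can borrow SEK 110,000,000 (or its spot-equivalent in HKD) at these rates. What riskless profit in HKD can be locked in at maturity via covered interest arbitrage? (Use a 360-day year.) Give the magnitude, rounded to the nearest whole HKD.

T = 302/360 years.
Invest the SEK and cover forward: 110,000,000 × 1.055577717 × 0.6403 = HKD 74,347,505.34.
Convert at spot and invest in HKD: 110,000,000 × 0.6102 × 1.0856331409 = HKD 72,869,867.68.
The quoted forward overvalues SEK, so borrow HKD, buy SEK at spot, deposit the SEK at 6.66%, and sell the proceeds forward at 0.6403.
The gap between the two covered legs is HKD 1,477,638.

HKD 1,477,638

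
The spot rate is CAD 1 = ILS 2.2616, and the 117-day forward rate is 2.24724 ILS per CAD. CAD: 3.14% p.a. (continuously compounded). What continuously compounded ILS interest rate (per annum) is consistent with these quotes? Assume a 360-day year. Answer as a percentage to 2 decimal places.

1.18%

T = 117/360 years.
By CIP, F/S equals the ILS-to-CAD growth ratio: 2.24724/2.2616 = 0.9936505.
CAD growth factor: e^(0.0314×117/360) = 1.0102572.
Hence g_ILS = 1.0038426.
Take logs: ln 1.0038426 / (117/360) = 0.011801, so 1.18%.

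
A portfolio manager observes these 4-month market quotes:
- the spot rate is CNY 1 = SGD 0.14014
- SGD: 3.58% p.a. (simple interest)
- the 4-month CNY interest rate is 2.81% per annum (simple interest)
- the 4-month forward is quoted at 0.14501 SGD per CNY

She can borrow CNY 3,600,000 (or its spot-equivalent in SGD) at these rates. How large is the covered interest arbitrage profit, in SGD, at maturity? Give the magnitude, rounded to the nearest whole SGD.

SGD 16,401

T = 4/12 years.
Route A — deposit CNY, sell forward: 3,600,000 × 1.00936667 × 0.14501 = SGD 526,925.74.
Route B — convert at spot, deposit SGD: 3,600,000 × 0.14014 × 1.01193333 = SGD 510,524.41.
The quoted forward overvalues CNY, so borrow SGD, buy CNY at spot, deposit the CNY at 2.81%, and sell the proceeds forward at 0.14501.
Arbitrage profit = |526,925.74 − 510,524.41| = SGD 16,401.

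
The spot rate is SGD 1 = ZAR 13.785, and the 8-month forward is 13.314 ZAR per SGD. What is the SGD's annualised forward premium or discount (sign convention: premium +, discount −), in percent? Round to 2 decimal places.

T = 8/12 years.
(F − S)/S = (13.314 − 13.785)/13.785 = -0.0341676.
×(1/T) gives -5.13% p.a.

-5.13%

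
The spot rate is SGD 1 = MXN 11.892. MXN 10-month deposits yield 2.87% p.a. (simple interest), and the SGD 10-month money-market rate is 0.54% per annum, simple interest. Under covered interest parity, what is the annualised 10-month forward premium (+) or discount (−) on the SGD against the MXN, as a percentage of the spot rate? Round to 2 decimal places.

T = 10/12 years.
CIP forward (MXN per SGD) = 11.892 × 1.0239167/1.004500 = 12.121869.
(F − S)/S ÷ T = (12.121869 − 11.892)/11.892/(10/12) = 0.023196 → 2.32%.

+2.32%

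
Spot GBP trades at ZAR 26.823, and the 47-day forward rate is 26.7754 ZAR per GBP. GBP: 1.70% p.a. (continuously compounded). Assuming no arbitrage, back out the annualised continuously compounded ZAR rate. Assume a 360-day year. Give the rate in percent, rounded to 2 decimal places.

0.34%

T = 47/360 years.
By CIP, F/S equals the ZAR-to-GBP growth ratio: 26.7754/26.823 = 0.9982254.
The GBP side grows by e^(0.0170×47/360) = 1.0022219.
So the ZAR growth factor = 1.0004434.
Take logs: ln 1.0004434 / (47/360) = 0.003396, so 0.34%.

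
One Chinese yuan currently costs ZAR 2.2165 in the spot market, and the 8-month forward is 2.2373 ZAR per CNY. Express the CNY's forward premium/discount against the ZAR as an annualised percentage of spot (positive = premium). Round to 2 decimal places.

+1.41%

T = 8/12 years.
(F − S)/S = (2.2373 − 2.2165)/2.2165 = 0.0093842.
Per annum: 0.0093842 / (8/12) = 0.014076 = 1.41%.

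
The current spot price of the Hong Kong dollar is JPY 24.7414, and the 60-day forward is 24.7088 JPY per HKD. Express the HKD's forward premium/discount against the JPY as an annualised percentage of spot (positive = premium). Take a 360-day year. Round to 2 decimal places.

T = 60/360 years.
(F − S)/S = (24.7088 − 24.7414)/24.7414 = -0.0013176.
Per annum: -0.0013176 / (60/360) = -0.007906 = -0.79%.

-0.79%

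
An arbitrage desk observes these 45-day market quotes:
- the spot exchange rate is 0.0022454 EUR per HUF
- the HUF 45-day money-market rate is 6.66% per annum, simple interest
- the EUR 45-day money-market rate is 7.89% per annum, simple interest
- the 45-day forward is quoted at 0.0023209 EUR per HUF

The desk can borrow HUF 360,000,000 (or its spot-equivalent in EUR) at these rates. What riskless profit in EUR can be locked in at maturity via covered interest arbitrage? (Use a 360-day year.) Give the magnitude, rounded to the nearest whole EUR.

EUR 26,163

T = 45/360 years.
Route A — deposit HUF, sell forward: 360,000,000 × 1.008325 × 0.0023209 = EUR 842,479.74.
Route B — convert at spot, deposit EUR: 360,000,000 × 0.0022454 × 1.0098625 = EUR 816,316.29.
The quoted forward overvalues HUF, so borrow EUR, buy HUF at spot, deposit the HUF at 6.66%, and sell the proceeds forward at 0.0023209.
Arbitrage profit = |842,479.74 − 816,316.29| = EUR 26,163.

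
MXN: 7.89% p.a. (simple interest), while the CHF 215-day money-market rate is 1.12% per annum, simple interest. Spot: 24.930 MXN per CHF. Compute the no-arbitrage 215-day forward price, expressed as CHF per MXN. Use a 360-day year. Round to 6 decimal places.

T = 215/360 years.
MXN accumulates by 1 + 0.0789×215/360 = 1.0471208.
CHF accumulates by 1 + 0.0112×215/360 = 1.0066889.
CIP: F = S · (grow MXN)/(grow CHF) = 24.93 × 1.0471208/1.0066889 = 25.93127 MXN per CHF.
Invert for CHF per MXN: 1 / 25.93127 = 0.038563.

0.038563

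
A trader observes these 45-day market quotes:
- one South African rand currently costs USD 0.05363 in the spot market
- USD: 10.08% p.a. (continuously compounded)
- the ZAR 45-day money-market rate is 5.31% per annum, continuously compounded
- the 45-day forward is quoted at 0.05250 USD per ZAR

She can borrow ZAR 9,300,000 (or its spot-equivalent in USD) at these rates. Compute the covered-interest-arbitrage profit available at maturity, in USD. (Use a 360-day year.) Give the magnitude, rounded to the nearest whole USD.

USD 13,582

T = 45/360 years.
Route A — deposit ZAR, sell forward: 9,300,000 × 1.00665958 × 0.05250 = USD 491,501.54.
Route B — convert at spot, deposit USD: 9,300,000 × 0.05363 × 1.01267971 = USD 505,083.12.
The quoted forward undervalues ZAR, so borrow ZAR, convert to USD at spot, deposit the USD at 10.08%, and buy ZAR forward at 0.05250 to cover the loan.
Profit = 505,083.12 − 491,501.54 = USD 13,582.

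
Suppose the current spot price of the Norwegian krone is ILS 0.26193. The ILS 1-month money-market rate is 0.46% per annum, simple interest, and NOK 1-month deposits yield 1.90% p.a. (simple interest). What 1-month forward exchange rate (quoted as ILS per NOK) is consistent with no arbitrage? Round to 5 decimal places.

0.26162

T = 1/12 years.
ILS accumulates by 1 + 0.0046×1/12 = 1.0003833.
NOK growth factor: 1 + 0.0190×1/12 = 1.0015833.
So F = 0.26193 × 1.0003833 / 1.0015833 = 0.2616162 (ILS/NOK).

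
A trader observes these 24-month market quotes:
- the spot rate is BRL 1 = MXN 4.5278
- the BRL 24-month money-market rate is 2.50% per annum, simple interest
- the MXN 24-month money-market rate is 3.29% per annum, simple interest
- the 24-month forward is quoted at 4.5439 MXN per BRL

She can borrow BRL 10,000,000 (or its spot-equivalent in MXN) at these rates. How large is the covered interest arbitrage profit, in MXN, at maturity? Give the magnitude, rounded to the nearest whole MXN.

T = 2 years.
Invest the BRL and cover forward: 10,000,000 × 1.050000 × 4.5439 = MXN 47,710,950.00.
Convert at spot and invest in MXN: 10,000,000 × 4.5278 × 1.065800 = MXN 48,257,292.40.
The quoted forward undervalues BRL, so borrow BRL, convert to MXN at spot, deposit the MXN at 3.29%, and buy BRL forward at 4.5439 to cover the loan.
The gap between the two covered legs is MXN 546,342.

MXN 546,342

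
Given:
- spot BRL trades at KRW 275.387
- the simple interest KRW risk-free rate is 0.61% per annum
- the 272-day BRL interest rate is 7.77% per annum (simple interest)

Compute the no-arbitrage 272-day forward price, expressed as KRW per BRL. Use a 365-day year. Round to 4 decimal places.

T = 272/365 years.
KRW growth factor: 1 + 0.0061×272/365 = 1.004545753.
BRL growth factor: 1 + 0.0777×272/365 = 1.057902466.
CIP: F = S · (grow KRW)/(grow BRL) = 275.387 × 1.004545753/1.057902466 = 261.497492 KRW per BRL.

261.4975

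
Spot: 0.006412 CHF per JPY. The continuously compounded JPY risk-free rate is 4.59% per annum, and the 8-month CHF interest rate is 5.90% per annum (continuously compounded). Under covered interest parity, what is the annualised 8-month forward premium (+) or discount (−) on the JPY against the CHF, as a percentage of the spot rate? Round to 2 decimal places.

+1.32%

T = 8/12 years.
F = S · g_CHF/g_JPY = 0.006412 × 1.0401171/1.031073 = 0.006468243.
(F − S)/S ÷ T = (0.006468243 − 0.006412)/0.006412/(8/12) = 0.013157 → 1.32%.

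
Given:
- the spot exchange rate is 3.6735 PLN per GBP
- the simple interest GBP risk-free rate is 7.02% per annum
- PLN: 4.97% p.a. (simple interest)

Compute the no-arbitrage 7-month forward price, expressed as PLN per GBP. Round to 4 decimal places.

T = 7/12 years.
Growth of 1 PLN over T: 1 + 0.0497×7/12 = 1.0289917.
GBP accumulates by 1 + 0.0702×7/12 = 1.040950.
So F = 3.6735 × 1.0289917 / 1.040950 = 3.631299 (PLN/GBP).

3.6313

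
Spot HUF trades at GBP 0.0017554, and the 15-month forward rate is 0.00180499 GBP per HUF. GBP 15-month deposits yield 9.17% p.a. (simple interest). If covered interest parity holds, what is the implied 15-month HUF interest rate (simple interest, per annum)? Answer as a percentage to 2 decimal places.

6.72%

T = 15/12 years.
F/S = 0.00180499/0.0017554 = 1.0282500 = (growth of GBP) / (growth of HUF).
The GBP side grows by 1 + 0.0917×15/12 = 1.114625.
That pins the HUF growth at 1.0840019.
(1.0840019 − 1)/T = 0.067202, i.e. 6.72%.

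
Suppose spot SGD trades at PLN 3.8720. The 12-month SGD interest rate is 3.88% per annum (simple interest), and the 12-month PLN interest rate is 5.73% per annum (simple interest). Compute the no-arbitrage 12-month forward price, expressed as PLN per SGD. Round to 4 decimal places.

3.9410

T = 1 year.
PLN accumulates by 1 + 0.0573×1 = 1.057300.
SGD growth factor: 1 + 0.0388×1 = 1.038800.
So F = 3.872 × 1.057300 / 1.038800 = 3.940956 (PLN/SGD).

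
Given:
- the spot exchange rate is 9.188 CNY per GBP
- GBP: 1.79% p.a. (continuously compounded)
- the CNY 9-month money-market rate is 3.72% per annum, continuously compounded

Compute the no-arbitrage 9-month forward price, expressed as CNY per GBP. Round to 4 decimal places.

9.3220

T = 9/12 years.
CNY accumulates by e^(0.0372×9/12) = 1.0282928.
Growth of 1 GBP over T: e^(0.0179×9/12) = 1.0135155.
CIP: F = S · (grow CNY)/(grow GBP) = 9.188 × 1.0282928/1.0135155 = 9.321963 CNY per GBP.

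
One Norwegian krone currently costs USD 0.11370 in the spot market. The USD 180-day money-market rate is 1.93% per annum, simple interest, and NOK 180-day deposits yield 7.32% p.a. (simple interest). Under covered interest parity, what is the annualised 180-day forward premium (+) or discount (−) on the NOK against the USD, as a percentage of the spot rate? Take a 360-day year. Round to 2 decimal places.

T = 180/360 years.
No-arbitrage forward: 0.1137 × 1.009650 / 1.036600 = 0.11074398 USD/NOK.
Annualised premium = (F − S)/S × (1/T) = (0.11074398 − 0.1137)/0.1137 ÷ (180/360) = -5.20%.

-5.20%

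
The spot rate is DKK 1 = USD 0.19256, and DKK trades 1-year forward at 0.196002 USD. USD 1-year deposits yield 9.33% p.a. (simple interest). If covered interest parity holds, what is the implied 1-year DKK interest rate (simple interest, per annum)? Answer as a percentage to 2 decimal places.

7.41%

T = 1 year.
CIP gives F = S · g_USD/g_DKK, so g_USD/g_DKK = 0.196002/0.19256 = 1.0178749.
USD growth factor: 1 + 0.0933×1 = 1.093300.
Hence g_DKK = 1.0741006.
(1.0741006 − 1)/T = 0.074101, i.e. 7.41%.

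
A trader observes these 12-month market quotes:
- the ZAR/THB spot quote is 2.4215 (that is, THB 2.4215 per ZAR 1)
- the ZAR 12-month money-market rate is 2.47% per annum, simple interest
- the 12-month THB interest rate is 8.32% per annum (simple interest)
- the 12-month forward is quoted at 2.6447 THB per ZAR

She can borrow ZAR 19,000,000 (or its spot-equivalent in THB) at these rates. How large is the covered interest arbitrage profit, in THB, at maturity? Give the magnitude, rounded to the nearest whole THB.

THB 1,654,051

T = 1 year.
Invest the ZAR and cover forward: 19,000,000 × 1.024700 × 2.6447 = THB 51,490,457.71.
Convert at spot and invest in THB: 19,000,000 × 2.4215 × 1.083200 = THB 49,836,407.20.
The quoted forward overvalues ZAR, so borrow THB, buy ZAR at spot, deposit the ZAR at 2.47%, and sell the proceeds forward at 2.6447.
Profit = 51,490,457.71 − 49,836,407.20 = THB 1,654,051.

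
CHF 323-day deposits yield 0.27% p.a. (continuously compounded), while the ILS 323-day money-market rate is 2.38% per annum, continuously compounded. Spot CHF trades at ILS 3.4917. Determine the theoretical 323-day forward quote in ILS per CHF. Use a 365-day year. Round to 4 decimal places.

3.5575

T = 323/365 years.
ILS growth factor: e^(0.0238×323/365) = 1.0212847.
Growth of 1 CHF over T: e^(0.0027×323/365) = 1.0023922.
CIP: F = S · (grow ILS)/(grow CHF) = 3.4917 × 1.0212847/1.0023922 = 3.557510 ILS per CHF.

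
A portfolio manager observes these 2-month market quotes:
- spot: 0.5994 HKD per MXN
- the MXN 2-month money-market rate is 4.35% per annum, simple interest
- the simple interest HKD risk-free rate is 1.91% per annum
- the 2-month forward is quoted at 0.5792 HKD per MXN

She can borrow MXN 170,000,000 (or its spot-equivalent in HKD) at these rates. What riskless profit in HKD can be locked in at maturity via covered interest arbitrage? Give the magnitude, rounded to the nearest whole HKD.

T = 2/12 years.
Invest the MXN and cover forward: 170,000,000 × 1.007250 × 0.5792 = HKD 99,177,864.00.
Convert at spot and invest in HKD: 170,000,000 × 0.5994 × 1.00318333333 = HKD 102,222,375.30.
The quoted forward undervalues MXN, so borrow MXN, convert to HKD at spot, deposit the HKD at 1.91%, and buy MXN forward at 0.5792 to cover the loan.
Profit = 102,222,375.30 − 99,177,864.00 = HKD 3,044,511.

HKD 3,044,511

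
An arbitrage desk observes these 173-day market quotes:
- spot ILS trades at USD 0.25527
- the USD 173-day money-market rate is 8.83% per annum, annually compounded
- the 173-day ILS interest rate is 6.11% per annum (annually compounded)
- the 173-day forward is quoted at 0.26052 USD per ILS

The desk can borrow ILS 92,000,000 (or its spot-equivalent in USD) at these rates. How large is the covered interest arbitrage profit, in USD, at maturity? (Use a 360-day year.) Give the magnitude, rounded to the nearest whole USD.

USD 201,259

T = 173/360 years.
Route A — deposit ILS, sell forward: 92,000,000 × 1.028909886 × 0.26052 = USD 24,660,747.52.
Route B — convert at spot, deposit USD: 92,000,000 × 0.25527 × 1.0415011598 = USD 24,459,488.10.
The quoted forward overvalues ILS, so borrow USD, buy ILS at spot, deposit the ILS at 6.11%, and sell the proceeds forward at 0.26052.
Profit = 24,660,747.52 − 24,459,488.10 = USD 201,259.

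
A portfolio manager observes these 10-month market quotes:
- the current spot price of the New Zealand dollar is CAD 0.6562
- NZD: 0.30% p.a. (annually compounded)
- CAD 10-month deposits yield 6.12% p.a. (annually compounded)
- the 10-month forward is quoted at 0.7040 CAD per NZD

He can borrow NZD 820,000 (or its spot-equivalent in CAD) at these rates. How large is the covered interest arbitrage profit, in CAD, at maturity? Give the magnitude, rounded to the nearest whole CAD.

CAD 13,333

T = 10/12 years.
Invest the NZD and cover forward: 820,000 × 1.00249938 × 0.7040 = CAD 578,722.84.
Convert at spot and invest in CAD: 820,000 × 0.6562 × 1.05074589 = CAD 565,389.55.
The quoted forward overvalues NZD, so borrow CAD, buy NZD at spot, deposit the NZD at 0.30%, and sell the proceeds forward at 0.7040.
The gap between the two covered legs is CAD 13,333.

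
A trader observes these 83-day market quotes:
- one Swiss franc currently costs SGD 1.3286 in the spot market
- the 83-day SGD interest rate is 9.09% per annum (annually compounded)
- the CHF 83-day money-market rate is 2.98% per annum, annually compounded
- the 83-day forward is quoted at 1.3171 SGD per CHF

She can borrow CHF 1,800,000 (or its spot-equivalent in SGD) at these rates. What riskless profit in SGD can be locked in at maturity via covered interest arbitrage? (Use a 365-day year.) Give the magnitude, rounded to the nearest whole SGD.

T = 83/365 years.
Invest the CHF and cover forward: 1,800,000 × 1.006699775 × 1.3171 = SGD 2,386,663.69.
Convert at spot and invest in SGD: 1,800,000 × 1.3286 × 1.019981259 = SGD 2,439,264.78.
The quoted forward undervalues CHF, so borrow CHF, convert to SGD at spot, deposit the SGD at 9.09%, and buy CHF forward at 1.3171 to cover the loan.
Arbitrage profit = |2,386,663.69 − 2,439,264.78| = SGD 52,601.

SGD 52,601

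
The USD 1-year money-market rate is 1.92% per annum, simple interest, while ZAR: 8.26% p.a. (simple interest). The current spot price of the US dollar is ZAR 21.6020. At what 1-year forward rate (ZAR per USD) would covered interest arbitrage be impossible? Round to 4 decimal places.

T = 1 year.
ZAR growth factor: 1 + 0.0826×1 = 1.082600.
Growth of 1 USD over T: 1 + 0.0192×1 = 1.019200.
CIP: F = S · (grow ZAR)/(grow USD) = 21.602 × 1.082600/1.019200 = 22.945766 ZAR per USD.

22.9458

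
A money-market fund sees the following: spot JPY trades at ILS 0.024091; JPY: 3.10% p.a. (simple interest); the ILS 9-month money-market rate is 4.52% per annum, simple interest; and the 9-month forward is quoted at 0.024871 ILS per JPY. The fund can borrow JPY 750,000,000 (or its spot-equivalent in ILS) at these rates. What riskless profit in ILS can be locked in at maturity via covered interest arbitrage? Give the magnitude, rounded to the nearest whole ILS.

T = 9/12 years.
Invest the JPY and cover forward: 750,000,000 × 1.023250 × 0.024871 = ILS 19,086,938.06.
Convert at spot and invest in ILS: 750,000,000 × 0.024091 × 1.033900 = ILS 18,680,763.68.
The quoted forward overvalues JPY, so borrow ILS, buy JPY at spot, deposit the JPY at 3.10%, and sell the proceeds forward at 0.024871.
Profit = 19,086,938.06 − 18,680,763.68 = ILS 406,174.

ILS 406,174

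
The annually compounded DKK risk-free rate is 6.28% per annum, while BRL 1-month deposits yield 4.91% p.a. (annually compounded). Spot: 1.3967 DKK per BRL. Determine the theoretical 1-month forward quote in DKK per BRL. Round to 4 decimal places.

1.3982

T = 1/12 years.
Growth of 1 DKK over T: (1 + 0.0628)^(1/12) = 1.0050885.
Growth of 1 BRL over T: (1 + 0.0491)^(1/12) = 1.0040024.
CIP: F = S · (grow DKK)/(grow BRL) = 1.3967 × 1.0050885/1.0040024 = 1.398211 DKK per BRL.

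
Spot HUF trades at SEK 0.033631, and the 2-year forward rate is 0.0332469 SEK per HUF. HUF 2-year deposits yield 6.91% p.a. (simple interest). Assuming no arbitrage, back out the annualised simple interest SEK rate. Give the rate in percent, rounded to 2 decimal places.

6.26%

T = 2 years.
F/S = 0.0332469/0.033631 = 0.9885790 = (growth of SEK) / (growth of HUF).
HUF growth factor: 1 + 0.0691×2 = 1.138200.
So the SEK growth factor = 1.1252006.
(1.1252006 − 1)/T = 0.062600, i.e. 6.26%.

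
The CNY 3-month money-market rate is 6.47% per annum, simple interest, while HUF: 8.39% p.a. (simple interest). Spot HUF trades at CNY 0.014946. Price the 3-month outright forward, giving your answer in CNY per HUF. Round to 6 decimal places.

0.014876

T = 3/12 years.
CNY growth factor: 1 + 0.0647×3/12 = 1.016175.
HUF growth factor: 1 + 0.0839×3/12 = 1.020975.
Forward (CNY per HUF) = 0.014946 × 1.016175 / 1.020975 = 0.01487573.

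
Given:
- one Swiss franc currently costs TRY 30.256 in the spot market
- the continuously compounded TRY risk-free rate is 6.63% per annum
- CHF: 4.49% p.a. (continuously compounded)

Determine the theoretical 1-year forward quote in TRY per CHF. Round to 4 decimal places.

30.9105

T = 1 year.
Growth of 1 TRY over T: e^(0.0663×1) = 1.06854723.
Growth of 1 CHF over T: e^(0.0449×1) = 1.04592326.
CIP: F = S · (grow TRY)/(grow CHF) = 30.256 × 1.06854723/1.04592326 = 30.910456 TRY per CHF.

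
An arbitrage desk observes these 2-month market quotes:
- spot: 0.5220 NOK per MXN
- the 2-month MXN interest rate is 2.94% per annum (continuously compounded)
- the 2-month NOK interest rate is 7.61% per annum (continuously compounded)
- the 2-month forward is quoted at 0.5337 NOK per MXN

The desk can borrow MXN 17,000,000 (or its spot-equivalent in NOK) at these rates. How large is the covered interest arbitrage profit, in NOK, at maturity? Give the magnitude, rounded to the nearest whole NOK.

T = 2/12 years.
Invest the MXN and cover forward: 17,000,000 × 1.004912025 × 0.5337 = NOK 9,117,466.31.
Convert at spot and invest in NOK: 17,000,000 × 0.5220 × 1.012764108 = NOK 8,987,268.69.
The quoted forward overvalues MXN, so borrow NOK, buy MXN at spot, deposit the MXN at 2.94%, and sell the proceeds forward at 0.5337.
The gap between the two covered legs is NOK 130,198.

NOK 130,198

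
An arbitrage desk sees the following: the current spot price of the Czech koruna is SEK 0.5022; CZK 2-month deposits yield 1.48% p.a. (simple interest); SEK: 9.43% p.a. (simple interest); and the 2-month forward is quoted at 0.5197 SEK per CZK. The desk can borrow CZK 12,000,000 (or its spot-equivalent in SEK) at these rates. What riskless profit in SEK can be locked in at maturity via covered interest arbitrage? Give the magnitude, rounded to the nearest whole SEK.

T = 2/12 years.
Invest the CZK and cover forward: 12,000,000 × 1.002466667 × 0.5197 = SEK 6,251,783.12.
Convert at spot and invest in SEK: 12,000,000 × 0.5022 × 1.015716667 = SEK 6,121,114.92.
The quoted forward overvalues CZK, so borrow SEK, buy CZK at spot, deposit the CZK at 1.48%, and sell the proceeds forward at 0.5197.
Arbitrage profit = |6,251,783.12 − 6,121,114.92| = SEK 130,668.

SEK 130,668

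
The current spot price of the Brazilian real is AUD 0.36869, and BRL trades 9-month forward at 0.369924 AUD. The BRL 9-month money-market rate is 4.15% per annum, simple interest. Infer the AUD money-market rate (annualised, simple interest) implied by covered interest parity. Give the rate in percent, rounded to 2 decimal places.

T = 9/12 years.
F/S = 0.369924/0.36869 = 1.0033470 = (growth of AUD) / (growth of BRL).
The BRL side grows by 1 + 0.0415×9/12 = 1.031125.
Hence g_AUD = 1.0345762.
(1.0345762 − 1)/T = 0.046102, i.e. 4.61%.

4.61%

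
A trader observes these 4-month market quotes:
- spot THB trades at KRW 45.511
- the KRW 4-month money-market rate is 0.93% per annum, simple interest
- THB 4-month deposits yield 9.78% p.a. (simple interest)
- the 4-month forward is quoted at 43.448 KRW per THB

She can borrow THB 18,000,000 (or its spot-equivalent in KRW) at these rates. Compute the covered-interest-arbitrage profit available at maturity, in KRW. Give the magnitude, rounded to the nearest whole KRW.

KRW 14,178,227

T = 4/12 years.
Keep in THB, deliver into the forward: 18,000,000·1.032600·43.448 = KRW 807,559,286.40.
Swap to KRW now, deposit: 18,000,000·45.511·1.003100 = KRW 821,737,513.80.
The quoted forward undervalues THB, so borrow THB, convert to KRW at spot, deposit the KRW at 0.93%, and buy THB forward at 43.448 to cover the loan.
The gap between the two covered legs is KRW 14,178,227.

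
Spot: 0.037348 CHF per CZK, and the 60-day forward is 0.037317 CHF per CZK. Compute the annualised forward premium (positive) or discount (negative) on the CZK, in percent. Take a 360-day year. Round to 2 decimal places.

T = 60/360 years.
(F − S)/S = (0.037317 − 0.037348)/0.037348 = -0.0008300.
Per annum: -0.0008300 / (60/360) = -0.004980 = -0.50%.

-0.50%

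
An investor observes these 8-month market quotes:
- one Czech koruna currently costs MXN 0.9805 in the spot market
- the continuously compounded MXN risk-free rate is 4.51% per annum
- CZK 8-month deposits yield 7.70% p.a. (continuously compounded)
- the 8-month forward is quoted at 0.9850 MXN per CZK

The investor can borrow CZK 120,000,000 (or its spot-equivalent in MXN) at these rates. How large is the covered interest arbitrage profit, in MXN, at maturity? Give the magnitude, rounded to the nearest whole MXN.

T = 8/12 years.
Route A — deposit CZK, sell forward: 120,000,000 × 1.05267372605 × 0.9850 = MXN 124,426,034.42.
Route B — convert at spot, deposit MXN: 120,000,000 × 0.9805 × 1.03052323321 = MXN 121,251,363.62.
The quoted forward overvalues CZK, so borrow MXN, buy CZK at spot, deposit the CZK at 7.70%, and sell the proceeds forward at 0.9850.
Arbitrage profit = |124,426,034.42 − 121,251,363.62| = MXN 3,174,671.

MXN 3,174,671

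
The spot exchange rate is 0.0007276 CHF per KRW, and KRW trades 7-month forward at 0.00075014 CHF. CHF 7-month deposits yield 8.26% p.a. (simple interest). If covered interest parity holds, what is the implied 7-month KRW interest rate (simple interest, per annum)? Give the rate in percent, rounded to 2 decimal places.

T = 7/12 years.
F/S = 0.00075014/0.0007276 = 1.0309786 = (growth of CHF) / (growth of KRW).
The CHF side grows by 1 + 0.0826×7/12 = 1.0481833.
Hence g_KRW = 1.0166877.
(1.0166877 − 1)/T = 0.028607, i.e. 2.86%.

2.86%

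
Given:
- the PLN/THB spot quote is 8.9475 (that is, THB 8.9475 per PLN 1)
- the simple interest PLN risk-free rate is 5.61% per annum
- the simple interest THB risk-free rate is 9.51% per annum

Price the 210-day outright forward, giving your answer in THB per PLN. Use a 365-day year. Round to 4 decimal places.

T = 210/365 years.
THB accumulates by 1 + 0.0951×210/365 = 1.0547151.
PLN growth factor: 1 + 0.0561×210/365 = 1.0322767.
So F = 8.9475 × 1.0547151 / 1.0322767 = 9.141990 (THB/PLN).

9.1420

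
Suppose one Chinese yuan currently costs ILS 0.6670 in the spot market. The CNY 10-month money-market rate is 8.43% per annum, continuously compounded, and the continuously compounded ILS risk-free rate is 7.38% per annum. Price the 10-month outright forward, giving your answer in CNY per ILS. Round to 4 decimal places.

T = 10/12 years.
ILS accumulates by e^(0.0738×10/12) = 1.0634305.
Growth of 1 CNY over T: e^(0.0843×10/12) = 1.0727763.
So F = 0.667 × 1.0634305 / 1.0727763 = 0.6611892 (ILS/CNY).
Quoted the other way: 1/0.6611892 = 1.5124 CNY per ILS.

1.5124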